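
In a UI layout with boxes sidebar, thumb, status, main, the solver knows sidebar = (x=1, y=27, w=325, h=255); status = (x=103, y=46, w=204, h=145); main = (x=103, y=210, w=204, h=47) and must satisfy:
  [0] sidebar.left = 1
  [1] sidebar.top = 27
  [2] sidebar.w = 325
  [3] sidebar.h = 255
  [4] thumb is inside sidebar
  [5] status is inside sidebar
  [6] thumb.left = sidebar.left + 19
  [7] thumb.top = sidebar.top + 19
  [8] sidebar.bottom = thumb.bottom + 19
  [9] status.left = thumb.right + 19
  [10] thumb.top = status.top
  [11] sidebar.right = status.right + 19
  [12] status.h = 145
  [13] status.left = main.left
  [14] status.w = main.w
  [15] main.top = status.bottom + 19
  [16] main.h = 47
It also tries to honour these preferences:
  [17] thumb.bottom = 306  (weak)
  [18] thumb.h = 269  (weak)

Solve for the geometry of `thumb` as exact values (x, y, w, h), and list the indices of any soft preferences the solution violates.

thumb = (x=20, y=46, w=64, h=217)
violated soft preferences: 17, 18

1. thumb.x = 20  [thumb.left = sidebar.left + 19]
2. thumb.y = 46  [thumb.top = sidebar.top + 19]
3. thumb.h = 217  [sidebar.bottom = thumb.bottom + 19]
4. thumb.w = 64  [status.left = thumb.right + 19]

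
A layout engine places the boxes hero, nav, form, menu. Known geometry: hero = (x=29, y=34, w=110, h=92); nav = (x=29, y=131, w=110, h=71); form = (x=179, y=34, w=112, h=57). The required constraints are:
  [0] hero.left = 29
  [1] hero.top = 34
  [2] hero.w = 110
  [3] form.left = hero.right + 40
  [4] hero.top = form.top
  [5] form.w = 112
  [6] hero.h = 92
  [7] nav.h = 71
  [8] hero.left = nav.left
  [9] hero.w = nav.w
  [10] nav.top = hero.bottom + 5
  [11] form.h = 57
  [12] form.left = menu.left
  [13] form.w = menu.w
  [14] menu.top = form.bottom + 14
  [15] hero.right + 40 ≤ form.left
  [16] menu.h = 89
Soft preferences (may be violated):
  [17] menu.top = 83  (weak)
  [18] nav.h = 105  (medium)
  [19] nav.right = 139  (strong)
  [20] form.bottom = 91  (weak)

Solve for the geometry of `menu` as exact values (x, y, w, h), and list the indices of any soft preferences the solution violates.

1. menu.x = 179  [form.left = menu.left]
2. menu.w = 112  [form.w = menu.w]
3. menu.y = 105  [menu.top = form.bottom + 14]
4. menu.h = 89  [menu.h = 89]

menu = (x=179, y=105, w=112, h=89)
violated soft preferences: 17, 18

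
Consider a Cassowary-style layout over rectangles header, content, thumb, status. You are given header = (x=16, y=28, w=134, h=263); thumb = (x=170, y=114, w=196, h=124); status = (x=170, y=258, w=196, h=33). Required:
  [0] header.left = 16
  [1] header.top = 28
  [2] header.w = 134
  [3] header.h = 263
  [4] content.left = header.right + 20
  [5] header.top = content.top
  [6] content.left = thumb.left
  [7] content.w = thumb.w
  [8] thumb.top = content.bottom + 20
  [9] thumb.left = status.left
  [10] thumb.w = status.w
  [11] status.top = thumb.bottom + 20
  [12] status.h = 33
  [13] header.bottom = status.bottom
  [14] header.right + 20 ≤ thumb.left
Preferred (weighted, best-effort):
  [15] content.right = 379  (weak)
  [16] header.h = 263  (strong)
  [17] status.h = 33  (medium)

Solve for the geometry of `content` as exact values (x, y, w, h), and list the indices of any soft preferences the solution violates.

1. content.x = 170  [content.left = header.right + 20]
2. content.y = 28  [header.top = content.top]
3. content.w = 196  [content.w = thumb.w]
4. content.h = 66  [thumb.top = content.bottom + 20]

content = (x=170, y=28, w=196, h=66)
violated soft preferences: 15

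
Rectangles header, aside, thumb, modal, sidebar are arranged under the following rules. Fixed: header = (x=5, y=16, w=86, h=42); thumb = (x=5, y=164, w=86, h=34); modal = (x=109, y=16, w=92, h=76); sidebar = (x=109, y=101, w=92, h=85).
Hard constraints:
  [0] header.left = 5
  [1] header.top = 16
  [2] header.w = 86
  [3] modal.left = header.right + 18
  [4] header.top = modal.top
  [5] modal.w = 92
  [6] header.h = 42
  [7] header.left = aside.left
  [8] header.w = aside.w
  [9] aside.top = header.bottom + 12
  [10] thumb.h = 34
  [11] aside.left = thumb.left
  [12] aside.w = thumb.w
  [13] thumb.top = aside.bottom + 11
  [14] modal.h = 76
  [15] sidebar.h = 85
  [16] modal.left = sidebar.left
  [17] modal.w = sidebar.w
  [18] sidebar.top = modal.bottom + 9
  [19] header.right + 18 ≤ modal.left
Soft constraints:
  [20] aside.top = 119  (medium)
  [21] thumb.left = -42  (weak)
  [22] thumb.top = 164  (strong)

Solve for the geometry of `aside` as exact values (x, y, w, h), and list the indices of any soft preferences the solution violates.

1. aside.x = 5  [header.left = aside.left]
2. aside.w = 86  [header.w = aside.w]
3. aside.y = 70  [aside.top = header.bottom + 12]
4. aside.h = 83  [thumb.top = aside.bottom + 11]

aside = (x=5, y=70, w=86, h=83)
violated soft preferences: 20, 21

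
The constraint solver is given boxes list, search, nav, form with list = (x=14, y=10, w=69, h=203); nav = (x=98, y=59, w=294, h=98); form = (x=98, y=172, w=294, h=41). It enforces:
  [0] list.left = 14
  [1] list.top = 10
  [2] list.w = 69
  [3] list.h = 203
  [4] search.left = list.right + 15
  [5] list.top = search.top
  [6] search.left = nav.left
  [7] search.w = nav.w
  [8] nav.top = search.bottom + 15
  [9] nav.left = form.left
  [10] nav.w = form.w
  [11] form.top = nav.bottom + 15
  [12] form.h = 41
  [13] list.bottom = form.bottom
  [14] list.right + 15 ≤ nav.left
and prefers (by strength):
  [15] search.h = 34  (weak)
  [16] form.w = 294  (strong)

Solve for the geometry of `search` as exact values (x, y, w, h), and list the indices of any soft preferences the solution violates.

search = (x=98, y=10, w=294, h=34)
violated soft preferences: none

1. search.x = 98  [search.left = list.right + 15]
2. search.y = 10  [list.top = search.top]
3. search.w = 294  [search.w = nav.w]
4. search.h = 34  [nav.top = search.bottom + 15]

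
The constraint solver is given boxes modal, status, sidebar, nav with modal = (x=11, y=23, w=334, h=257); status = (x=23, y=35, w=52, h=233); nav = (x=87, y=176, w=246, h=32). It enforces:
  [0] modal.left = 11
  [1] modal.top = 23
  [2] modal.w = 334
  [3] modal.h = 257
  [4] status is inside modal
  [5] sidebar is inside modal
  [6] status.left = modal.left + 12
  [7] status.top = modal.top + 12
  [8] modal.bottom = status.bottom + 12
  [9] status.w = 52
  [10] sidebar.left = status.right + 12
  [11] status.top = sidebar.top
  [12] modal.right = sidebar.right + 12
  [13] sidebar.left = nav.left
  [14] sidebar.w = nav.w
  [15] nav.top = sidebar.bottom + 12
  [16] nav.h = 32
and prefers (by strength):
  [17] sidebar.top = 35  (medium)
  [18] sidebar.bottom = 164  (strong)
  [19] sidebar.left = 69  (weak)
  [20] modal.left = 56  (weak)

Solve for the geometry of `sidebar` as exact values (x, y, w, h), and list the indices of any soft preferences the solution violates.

sidebar = (x=87, y=35, w=246, h=129)
violated soft preferences: 19, 20

1. sidebar.x = 87  [sidebar.left = status.right + 12]
2. sidebar.y = 35  [status.top = sidebar.top]
3. sidebar.w = 246  [modal.right = sidebar.right + 12]
4. sidebar.h = 129  [nav.top = sidebar.bottom + 12]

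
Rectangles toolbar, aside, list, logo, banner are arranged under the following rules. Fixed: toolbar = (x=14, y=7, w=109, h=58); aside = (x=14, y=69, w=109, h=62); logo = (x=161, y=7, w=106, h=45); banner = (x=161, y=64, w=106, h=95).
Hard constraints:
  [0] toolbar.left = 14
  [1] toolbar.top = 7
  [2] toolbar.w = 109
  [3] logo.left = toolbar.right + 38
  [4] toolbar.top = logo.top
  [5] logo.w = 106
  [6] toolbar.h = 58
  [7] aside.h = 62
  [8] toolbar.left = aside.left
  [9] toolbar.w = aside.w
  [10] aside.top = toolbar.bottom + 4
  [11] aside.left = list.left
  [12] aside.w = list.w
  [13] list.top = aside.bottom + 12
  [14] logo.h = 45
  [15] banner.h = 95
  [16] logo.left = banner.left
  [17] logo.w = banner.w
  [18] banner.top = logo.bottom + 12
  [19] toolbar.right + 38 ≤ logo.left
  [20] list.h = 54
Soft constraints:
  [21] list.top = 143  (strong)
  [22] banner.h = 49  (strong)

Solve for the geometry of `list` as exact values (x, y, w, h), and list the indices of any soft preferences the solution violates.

list = (x=14, y=143, w=109, h=54)
violated soft preferences: 22

1. list.x = 14  [aside.left = list.left]
2. list.w = 109  [aside.w = list.w]
3. list.y = 143  [list.top = aside.bottom + 12]
4. list.h = 54  [list.h = 54]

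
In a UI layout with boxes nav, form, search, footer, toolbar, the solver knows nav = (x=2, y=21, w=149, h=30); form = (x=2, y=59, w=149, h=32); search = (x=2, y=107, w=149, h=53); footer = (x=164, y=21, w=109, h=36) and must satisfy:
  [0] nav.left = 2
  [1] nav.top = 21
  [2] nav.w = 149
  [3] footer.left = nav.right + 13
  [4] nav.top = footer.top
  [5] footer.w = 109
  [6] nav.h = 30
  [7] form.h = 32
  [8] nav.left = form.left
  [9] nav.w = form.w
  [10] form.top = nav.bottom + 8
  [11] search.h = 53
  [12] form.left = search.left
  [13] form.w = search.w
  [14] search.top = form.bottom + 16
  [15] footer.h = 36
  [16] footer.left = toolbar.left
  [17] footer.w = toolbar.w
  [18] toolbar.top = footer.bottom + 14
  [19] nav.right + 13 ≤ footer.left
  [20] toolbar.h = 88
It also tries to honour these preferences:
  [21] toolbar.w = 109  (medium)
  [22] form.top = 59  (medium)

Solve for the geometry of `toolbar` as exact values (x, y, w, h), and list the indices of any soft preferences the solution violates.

toolbar = (x=164, y=71, w=109, h=88)
violated soft preferences: none

1. toolbar.x = 164  [footer.left = toolbar.left]
2. toolbar.w = 109  [footer.w = toolbar.w]
3. toolbar.y = 71  [toolbar.top = footer.bottom + 14]
4. toolbar.h = 88  [toolbar.h = 88]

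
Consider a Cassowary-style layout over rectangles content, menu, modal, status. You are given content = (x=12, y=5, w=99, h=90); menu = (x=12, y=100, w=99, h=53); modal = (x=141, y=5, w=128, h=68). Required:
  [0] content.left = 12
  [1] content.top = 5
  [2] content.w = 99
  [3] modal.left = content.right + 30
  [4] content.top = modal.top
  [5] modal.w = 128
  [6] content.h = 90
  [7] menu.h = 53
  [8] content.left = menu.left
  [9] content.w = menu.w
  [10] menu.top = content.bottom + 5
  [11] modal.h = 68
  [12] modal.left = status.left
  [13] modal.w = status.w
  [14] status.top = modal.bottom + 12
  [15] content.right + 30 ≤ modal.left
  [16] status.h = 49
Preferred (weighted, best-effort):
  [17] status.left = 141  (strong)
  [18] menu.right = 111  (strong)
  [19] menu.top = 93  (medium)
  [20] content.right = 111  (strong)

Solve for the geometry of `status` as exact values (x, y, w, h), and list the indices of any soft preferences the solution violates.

status = (x=141, y=85, w=128, h=49)
violated soft preferences: 19

1. status.x = 141  [modal.left = status.left]
2. status.w = 128  [modal.w = status.w]
3. status.y = 85  [status.top = modal.bottom + 12]
4. status.h = 49  [status.h = 49]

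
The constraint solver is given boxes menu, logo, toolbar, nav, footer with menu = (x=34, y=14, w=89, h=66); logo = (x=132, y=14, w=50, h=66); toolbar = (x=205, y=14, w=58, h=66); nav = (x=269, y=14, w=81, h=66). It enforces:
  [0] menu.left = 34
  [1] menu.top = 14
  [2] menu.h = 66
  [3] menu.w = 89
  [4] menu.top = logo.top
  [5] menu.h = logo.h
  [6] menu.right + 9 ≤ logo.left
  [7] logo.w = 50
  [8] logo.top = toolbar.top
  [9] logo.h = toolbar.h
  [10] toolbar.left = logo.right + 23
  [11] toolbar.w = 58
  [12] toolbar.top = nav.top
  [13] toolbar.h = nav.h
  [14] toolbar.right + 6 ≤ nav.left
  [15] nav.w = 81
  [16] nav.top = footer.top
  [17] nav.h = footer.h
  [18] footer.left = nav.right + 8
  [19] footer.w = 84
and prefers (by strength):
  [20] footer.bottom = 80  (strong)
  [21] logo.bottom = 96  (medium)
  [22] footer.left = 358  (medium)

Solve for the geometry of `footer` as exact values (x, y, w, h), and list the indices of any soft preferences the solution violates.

footer = (x=358, y=14, w=84, h=66)
violated soft preferences: 21

1. footer.y = 14  [nav.top = footer.top]
2. footer.h = 66  [nav.h = footer.h]
3. footer.x = 358  [footer.left = nav.right + 8]
4. footer.w = 84  [footer.w = 84]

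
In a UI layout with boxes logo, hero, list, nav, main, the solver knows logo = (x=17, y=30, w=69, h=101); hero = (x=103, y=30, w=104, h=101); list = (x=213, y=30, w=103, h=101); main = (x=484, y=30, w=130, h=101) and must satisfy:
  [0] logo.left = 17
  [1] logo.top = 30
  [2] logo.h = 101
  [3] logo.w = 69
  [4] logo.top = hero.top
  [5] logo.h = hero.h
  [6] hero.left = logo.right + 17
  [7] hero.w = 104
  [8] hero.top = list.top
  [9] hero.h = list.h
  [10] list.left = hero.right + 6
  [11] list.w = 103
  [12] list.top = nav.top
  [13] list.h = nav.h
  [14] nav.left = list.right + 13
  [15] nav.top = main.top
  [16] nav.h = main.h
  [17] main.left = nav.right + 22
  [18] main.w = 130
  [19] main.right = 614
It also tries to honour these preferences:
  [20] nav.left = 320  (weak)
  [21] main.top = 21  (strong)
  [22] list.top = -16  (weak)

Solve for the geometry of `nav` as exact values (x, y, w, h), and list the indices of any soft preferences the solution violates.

1. nav.y = 30  [list.top = nav.top]
2. nav.h = 101  [list.h = nav.h]
3. nav.x = 329  [nav.left = list.right + 13]
4. nav.w = 133  [main.left = nav.right + 22]

nav = (x=329, y=30, w=133, h=101)
violated soft preferences: 20, 21, 22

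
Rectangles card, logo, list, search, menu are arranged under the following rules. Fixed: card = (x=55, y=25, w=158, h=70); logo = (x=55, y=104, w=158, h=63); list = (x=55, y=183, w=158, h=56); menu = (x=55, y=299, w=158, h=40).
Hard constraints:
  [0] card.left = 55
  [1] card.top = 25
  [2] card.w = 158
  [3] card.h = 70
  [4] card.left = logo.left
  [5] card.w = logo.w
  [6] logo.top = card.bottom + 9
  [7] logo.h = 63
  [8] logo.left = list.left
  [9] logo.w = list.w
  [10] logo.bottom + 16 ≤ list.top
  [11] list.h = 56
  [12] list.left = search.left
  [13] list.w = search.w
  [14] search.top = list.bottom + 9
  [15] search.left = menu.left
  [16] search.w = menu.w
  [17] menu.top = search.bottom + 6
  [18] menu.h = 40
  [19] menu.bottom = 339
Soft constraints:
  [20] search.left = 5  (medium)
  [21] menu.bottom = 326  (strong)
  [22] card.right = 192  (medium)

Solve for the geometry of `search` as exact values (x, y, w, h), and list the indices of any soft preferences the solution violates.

search = (x=55, y=248, w=158, h=45)
violated soft preferences: 20, 21, 22

1. search.x = 55  [list.left = search.left]
2. search.w = 158  [list.w = search.w]
3. search.y = 248  [search.top = list.bottom + 9]
4. search.h = 45  [menu.top = search.bottom + 6]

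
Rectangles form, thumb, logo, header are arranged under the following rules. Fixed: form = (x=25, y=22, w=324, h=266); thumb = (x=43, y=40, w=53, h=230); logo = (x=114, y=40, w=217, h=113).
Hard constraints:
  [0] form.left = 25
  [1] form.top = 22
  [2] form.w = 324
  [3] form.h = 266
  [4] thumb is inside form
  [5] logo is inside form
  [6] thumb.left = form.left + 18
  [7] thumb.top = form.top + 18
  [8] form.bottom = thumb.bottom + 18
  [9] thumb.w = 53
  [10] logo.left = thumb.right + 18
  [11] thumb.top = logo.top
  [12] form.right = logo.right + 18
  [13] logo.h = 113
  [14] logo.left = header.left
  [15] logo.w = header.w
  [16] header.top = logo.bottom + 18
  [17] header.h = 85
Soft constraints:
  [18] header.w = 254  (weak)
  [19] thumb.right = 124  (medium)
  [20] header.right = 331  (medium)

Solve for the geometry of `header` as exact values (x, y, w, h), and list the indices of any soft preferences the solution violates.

header = (x=114, y=171, w=217, h=85)
violated soft preferences: 18, 19

1. header.x = 114  [logo.left = header.left]
2. header.w = 217  [logo.w = header.w]
3. header.y = 171  [header.top = logo.bottom + 18]
4. header.h = 85  [header.h = 85]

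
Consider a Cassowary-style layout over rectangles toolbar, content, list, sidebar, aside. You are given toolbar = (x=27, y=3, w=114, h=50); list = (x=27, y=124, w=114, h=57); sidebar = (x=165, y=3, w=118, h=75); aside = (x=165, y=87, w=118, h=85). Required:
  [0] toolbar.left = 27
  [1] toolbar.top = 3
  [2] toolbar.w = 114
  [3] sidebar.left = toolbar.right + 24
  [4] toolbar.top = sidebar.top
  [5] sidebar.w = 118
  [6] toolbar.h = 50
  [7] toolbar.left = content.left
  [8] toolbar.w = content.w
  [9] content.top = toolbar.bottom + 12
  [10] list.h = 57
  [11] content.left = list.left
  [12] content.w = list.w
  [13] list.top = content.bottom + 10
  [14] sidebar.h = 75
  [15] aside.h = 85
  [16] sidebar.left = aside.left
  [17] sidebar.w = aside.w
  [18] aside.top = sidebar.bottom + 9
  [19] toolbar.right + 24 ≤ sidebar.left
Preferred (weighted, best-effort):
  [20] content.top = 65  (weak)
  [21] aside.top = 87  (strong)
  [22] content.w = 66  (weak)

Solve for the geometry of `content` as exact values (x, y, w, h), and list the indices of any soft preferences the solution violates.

content = (x=27, y=65, w=114, h=49)
violated soft preferences: 22

1. content.x = 27  [toolbar.left = content.left]
2. content.w = 114  [toolbar.w = content.w]
3. content.y = 65  [content.top = toolbar.bottom + 12]
4. content.h = 49  [list.top = content.bottom + 10]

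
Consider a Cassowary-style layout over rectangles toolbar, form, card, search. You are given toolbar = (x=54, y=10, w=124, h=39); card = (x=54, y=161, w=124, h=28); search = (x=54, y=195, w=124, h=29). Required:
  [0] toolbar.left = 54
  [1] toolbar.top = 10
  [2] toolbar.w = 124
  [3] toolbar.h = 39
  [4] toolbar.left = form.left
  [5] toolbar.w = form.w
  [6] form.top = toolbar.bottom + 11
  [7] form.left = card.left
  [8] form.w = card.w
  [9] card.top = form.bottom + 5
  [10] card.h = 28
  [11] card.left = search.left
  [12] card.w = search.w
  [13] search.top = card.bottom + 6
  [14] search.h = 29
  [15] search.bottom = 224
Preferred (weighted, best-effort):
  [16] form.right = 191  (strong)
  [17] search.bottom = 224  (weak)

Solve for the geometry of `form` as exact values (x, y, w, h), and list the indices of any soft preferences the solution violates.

form = (x=54, y=60, w=124, h=96)
violated soft preferences: 16

1. form.x = 54  [toolbar.left = form.left]
2. form.w = 124  [toolbar.w = form.w]
3. form.y = 60  [form.top = toolbar.bottom + 11]
4. form.h = 96  [card.top = form.bottom + 5]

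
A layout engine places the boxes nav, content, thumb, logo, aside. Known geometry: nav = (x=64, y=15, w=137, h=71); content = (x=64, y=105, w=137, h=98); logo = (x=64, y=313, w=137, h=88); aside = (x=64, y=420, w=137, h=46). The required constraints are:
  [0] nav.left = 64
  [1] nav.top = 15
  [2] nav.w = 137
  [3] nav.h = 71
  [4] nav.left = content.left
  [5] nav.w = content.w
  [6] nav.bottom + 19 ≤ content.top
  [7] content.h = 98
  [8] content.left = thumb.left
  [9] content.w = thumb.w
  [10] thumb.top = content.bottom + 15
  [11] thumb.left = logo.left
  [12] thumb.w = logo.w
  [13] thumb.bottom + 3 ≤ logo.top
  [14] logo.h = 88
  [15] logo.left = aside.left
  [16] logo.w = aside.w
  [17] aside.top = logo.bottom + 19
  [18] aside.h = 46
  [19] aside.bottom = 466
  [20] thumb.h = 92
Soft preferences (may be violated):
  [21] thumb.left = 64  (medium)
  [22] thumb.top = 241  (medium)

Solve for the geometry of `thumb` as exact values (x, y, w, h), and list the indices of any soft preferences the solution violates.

thumb = (x=64, y=218, w=137, h=92)
violated soft preferences: 22

1. thumb.x = 64  [content.left = thumb.left]
2. thumb.w = 137  [content.w = thumb.w]
3. thumb.y = 218  [thumb.top = content.bottom + 15]
4. thumb.h = 92  [thumb.h = 92]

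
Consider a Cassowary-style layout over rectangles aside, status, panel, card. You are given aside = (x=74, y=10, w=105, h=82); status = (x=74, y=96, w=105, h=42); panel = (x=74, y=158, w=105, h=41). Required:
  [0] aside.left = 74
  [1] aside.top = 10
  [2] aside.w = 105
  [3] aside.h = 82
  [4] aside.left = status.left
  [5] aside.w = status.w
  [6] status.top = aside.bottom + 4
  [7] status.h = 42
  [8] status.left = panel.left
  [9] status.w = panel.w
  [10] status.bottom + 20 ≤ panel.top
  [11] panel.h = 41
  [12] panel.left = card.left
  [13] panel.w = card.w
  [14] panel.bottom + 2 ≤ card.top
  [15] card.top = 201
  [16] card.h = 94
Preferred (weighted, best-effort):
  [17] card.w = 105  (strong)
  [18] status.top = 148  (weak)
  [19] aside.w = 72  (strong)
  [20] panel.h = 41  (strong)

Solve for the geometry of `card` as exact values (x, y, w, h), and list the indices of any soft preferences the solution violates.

card = (x=74, y=201, w=105, h=94)
violated soft preferences: 18, 19

1. card.x = 74  [panel.left = card.left]
2. card.w = 105  [panel.w = card.w]
3. card.y = 201  [card.top = 201]
4. card.h = 94  [card.h = 94]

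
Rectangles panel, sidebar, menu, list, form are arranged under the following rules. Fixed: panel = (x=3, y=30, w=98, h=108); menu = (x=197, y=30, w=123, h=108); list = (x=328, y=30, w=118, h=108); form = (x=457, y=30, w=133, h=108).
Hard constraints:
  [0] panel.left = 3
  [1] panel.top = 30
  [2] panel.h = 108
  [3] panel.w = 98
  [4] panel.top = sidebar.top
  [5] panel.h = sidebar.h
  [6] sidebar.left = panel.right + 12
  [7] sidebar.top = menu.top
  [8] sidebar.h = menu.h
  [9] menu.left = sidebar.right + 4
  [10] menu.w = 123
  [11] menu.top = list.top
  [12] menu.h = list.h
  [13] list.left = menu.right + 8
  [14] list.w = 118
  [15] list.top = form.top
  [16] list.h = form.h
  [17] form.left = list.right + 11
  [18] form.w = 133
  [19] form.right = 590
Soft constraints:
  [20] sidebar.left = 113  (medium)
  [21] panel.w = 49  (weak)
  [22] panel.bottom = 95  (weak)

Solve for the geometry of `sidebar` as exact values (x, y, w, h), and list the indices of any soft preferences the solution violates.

1. sidebar.y = 30  [panel.top = sidebar.top]
2. sidebar.h = 108  [panel.h = sidebar.h]
3. sidebar.x = 113  [sidebar.left = panel.right + 12]
4. sidebar.w = 80  [menu.left = sidebar.right + 4]

sidebar = (x=113, y=30, w=80, h=108)
violated soft preferences: 21, 22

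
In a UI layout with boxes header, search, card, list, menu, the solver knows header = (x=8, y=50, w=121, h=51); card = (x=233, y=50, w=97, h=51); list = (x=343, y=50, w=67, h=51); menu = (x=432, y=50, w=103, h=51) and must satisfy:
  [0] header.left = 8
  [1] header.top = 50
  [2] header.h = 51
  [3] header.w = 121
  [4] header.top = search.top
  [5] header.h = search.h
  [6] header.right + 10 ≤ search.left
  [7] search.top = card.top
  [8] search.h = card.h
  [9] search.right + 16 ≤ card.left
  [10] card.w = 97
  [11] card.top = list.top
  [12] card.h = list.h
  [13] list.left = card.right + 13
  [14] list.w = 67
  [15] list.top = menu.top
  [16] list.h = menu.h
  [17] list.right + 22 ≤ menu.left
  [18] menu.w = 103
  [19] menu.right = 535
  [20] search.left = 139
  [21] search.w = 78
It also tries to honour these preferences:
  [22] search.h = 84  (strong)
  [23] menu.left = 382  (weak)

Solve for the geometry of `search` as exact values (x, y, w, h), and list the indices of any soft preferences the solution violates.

1. search.y = 50  [header.top = search.top]
2. search.h = 51  [header.h = search.h]
3. search.x = 139  [search.left = 139]
4. search.w = 78  [search.w = 78]

search = (x=139, y=50, w=78, h=51)
violated soft preferences: 22, 23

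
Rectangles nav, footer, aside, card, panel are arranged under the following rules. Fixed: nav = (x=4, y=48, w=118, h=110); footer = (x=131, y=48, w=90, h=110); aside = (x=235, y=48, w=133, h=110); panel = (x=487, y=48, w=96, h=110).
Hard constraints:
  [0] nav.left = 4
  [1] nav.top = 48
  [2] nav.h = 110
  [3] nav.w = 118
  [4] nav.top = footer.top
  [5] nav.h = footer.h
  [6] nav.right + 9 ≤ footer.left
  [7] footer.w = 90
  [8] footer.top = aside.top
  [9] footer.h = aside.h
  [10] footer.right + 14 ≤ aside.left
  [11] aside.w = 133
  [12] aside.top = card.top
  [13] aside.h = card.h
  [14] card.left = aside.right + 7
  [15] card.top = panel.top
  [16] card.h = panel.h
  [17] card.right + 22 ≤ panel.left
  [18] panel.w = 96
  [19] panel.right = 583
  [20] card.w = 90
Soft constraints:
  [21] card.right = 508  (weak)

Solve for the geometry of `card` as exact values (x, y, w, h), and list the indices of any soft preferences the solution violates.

card = (x=375, y=48, w=90, h=110)
violated soft preferences: 21

1. card.y = 48  [aside.top = card.top]
2. card.h = 110  [aside.h = card.h]
3. card.x = 375  [card.left = aside.right + 7]
4. card.w = 90  [card.w = 90]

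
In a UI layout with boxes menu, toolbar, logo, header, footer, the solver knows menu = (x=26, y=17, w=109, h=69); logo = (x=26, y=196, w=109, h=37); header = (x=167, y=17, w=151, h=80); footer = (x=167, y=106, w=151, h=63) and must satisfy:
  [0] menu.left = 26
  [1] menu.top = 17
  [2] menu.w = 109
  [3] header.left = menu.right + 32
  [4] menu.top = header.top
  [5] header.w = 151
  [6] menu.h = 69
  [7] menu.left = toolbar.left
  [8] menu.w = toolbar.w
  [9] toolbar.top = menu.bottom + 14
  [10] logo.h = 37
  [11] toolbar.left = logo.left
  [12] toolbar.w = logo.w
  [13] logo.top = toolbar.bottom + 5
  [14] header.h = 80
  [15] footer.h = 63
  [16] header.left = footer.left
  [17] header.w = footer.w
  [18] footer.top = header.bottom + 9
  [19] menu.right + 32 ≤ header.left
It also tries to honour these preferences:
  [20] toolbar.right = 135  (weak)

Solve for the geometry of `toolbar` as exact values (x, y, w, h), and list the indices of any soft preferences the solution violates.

1. toolbar.x = 26  [menu.left = toolbar.left]
2. toolbar.w = 109  [menu.w = toolbar.w]
3. toolbar.y = 100  [toolbar.top = menu.bottom + 14]
4. toolbar.h = 91  [logo.top = toolbar.bottom + 5]

toolbar = (x=26, y=100, w=109, h=91)
violated soft preferences: none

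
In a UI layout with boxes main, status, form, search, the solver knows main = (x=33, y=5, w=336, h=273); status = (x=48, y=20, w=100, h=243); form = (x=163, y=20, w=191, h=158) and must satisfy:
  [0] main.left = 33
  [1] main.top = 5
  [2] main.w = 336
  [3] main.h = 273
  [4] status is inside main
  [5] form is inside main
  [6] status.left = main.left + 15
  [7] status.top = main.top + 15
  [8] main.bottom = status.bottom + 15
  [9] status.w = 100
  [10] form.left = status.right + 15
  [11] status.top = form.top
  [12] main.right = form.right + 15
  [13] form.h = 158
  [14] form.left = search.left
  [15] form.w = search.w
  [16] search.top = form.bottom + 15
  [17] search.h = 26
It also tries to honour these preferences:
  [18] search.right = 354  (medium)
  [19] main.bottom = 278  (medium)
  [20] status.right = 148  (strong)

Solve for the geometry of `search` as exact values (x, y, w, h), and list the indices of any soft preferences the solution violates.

search = (x=163, y=193, w=191, h=26)
violated soft preferences: none

1. search.x = 163  [form.left = search.left]
2. search.w = 191  [form.w = search.w]
3. search.y = 193  [search.top = form.bottom + 15]
4. search.h = 26  [search.h = 26]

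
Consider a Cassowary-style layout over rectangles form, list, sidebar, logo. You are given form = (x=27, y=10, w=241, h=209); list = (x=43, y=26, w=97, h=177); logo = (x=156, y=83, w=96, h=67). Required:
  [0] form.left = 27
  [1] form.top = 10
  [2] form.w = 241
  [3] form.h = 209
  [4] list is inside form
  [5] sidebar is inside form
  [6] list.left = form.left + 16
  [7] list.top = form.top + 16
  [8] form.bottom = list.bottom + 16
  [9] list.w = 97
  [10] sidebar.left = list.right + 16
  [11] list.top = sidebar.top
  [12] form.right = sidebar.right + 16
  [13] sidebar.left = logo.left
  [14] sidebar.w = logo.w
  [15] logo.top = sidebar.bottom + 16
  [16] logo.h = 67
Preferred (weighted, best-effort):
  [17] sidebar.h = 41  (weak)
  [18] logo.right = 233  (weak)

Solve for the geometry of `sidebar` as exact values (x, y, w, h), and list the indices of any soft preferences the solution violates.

1. sidebar.x = 156  [sidebar.left = list.right + 16]
2. sidebar.y = 26  [list.top = sidebar.top]
3. sidebar.w = 96  [form.right = sidebar.right + 16]
4. sidebar.h = 41  [logo.top = sidebar.bottom + 16]

sidebar = (x=156, y=26, w=96, h=41)
violated soft preferences: 18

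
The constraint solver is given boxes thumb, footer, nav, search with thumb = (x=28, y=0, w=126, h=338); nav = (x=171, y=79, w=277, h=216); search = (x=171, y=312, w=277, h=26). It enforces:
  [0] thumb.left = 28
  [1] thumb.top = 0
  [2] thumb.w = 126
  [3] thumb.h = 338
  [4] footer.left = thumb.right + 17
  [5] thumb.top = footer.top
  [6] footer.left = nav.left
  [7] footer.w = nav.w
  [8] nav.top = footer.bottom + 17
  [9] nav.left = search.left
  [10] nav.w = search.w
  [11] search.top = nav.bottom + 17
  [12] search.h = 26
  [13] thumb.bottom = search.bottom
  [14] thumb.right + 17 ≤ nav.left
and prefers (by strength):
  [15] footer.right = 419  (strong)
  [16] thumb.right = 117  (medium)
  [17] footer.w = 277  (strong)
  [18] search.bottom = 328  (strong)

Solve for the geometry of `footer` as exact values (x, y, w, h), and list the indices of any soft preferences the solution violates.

1. footer.x = 171  [footer.left = thumb.right + 17]
2. footer.y = 0  [thumb.top = footer.top]
3. footer.w = 277  [footer.w = nav.w]
4. footer.h = 62  [nav.top = footer.bottom + 17]

footer = (x=171, y=0, w=277, h=62)
violated soft preferences: 15, 16, 18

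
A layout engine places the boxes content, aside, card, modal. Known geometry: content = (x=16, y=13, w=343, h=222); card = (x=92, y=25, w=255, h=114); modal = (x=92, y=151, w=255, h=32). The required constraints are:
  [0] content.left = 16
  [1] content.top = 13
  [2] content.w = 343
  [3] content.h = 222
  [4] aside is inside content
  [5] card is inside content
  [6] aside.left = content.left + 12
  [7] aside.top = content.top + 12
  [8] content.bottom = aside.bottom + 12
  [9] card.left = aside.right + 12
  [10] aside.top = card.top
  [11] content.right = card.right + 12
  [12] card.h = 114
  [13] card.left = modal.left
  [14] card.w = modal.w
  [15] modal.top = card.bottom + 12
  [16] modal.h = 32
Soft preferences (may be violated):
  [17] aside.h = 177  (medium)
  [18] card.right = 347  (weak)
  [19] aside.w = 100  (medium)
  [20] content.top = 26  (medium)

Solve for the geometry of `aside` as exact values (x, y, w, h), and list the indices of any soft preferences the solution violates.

1. aside.x = 28  [aside.left = content.left + 12]
2. aside.y = 25  [aside.top = content.top + 12]
3. aside.h = 198  [content.bottom = aside.bottom + 12]
4. aside.w = 52  [card.left = aside.right + 12]

aside = (x=28, y=25, w=52, h=198)
violated soft preferences: 17, 19, 20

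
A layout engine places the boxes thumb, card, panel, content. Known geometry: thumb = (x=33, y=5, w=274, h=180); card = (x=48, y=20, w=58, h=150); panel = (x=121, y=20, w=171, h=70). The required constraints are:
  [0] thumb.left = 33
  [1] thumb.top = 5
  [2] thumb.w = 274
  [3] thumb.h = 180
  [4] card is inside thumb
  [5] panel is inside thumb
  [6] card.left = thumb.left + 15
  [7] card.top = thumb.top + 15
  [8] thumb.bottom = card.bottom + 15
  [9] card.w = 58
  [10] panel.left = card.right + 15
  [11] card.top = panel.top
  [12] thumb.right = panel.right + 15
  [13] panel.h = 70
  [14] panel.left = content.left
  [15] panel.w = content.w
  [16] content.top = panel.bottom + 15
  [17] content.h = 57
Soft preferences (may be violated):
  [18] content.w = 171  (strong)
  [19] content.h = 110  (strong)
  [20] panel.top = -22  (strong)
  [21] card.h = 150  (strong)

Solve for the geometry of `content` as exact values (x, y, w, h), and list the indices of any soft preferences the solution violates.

1. content.x = 121  [panel.left = content.left]
2. content.w = 171  [panel.w = content.w]
3. content.y = 105  [content.top = panel.bottom + 15]
4. content.h = 57  [content.h = 57]

content = (x=121, y=105, w=171, h=57)
violated soft preferences: 19, 20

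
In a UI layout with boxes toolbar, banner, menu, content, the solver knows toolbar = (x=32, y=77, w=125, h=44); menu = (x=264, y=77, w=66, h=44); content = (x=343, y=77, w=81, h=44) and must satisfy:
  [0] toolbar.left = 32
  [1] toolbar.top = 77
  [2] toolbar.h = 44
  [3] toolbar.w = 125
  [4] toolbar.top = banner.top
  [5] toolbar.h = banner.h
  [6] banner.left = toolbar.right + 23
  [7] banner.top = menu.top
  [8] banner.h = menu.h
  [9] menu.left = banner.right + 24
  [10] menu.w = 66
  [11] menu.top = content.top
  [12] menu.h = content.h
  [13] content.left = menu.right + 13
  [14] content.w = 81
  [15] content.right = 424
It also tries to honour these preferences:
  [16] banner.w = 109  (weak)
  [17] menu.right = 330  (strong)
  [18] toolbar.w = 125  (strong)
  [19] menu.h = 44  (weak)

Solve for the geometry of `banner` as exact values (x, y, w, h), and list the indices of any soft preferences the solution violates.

1. banner.y = 77  [toolbar.top = banner.top]
2. banner.h = 44  [toolbar.h = banner.h]
3. banner.x = 180  [banner.left = toolbar.right + 23]
4. banner.w = 60  [menu.left = banner.right + 24]

banner = (x=180, y=77, w=60, h=44)
violated soft preferences: 16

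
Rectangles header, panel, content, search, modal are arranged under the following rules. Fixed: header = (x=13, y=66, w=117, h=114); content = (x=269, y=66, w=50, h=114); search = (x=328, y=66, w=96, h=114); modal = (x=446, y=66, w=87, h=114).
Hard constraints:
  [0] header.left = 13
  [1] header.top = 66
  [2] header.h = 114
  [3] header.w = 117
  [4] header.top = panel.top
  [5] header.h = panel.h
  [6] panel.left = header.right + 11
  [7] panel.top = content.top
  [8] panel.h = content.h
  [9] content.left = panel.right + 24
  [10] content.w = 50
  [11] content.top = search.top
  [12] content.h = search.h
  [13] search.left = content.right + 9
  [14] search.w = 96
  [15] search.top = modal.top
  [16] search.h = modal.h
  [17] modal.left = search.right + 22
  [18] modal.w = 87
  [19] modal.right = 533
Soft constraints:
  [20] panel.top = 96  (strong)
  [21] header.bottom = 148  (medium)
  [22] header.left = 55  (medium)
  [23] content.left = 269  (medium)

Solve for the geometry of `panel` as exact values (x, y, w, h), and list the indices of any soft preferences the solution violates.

1. panel.y = 66  [header.top = panel.top]
2. panel.h = 114  [header.h = panel.h]
3. panel.x = 141  [panel.left = header.right + 11]
4. panel.w = 104  [content.left = panel.right + 24]

panel = (x=141, y=66, w=104, h=114)
violated soft preferences: 20, 21, 22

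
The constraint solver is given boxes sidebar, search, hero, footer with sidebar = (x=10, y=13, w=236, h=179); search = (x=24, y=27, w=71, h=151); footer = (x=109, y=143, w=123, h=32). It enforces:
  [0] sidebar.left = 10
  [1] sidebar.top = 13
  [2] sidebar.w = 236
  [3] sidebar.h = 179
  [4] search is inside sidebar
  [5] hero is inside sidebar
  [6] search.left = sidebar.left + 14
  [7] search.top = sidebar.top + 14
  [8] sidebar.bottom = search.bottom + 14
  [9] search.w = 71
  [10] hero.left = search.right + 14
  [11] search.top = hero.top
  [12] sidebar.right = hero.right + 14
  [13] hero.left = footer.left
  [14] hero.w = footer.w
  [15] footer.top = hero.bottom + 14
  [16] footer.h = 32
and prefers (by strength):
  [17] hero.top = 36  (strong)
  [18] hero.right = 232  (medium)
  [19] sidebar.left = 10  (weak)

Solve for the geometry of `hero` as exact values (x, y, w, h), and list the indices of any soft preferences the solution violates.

hero = (x=109, y=27, w=123, h=102)
violated soft preferences: 17

1. hero.x = 109  [hero.left = search.right + 14]
2. hero.y = 27  [search.top = hero.top]
3. hero.w = 123  [sidebar.right = hero.right + 14]
4. hero.h = 102  [footer.top = hero.bottom + 14]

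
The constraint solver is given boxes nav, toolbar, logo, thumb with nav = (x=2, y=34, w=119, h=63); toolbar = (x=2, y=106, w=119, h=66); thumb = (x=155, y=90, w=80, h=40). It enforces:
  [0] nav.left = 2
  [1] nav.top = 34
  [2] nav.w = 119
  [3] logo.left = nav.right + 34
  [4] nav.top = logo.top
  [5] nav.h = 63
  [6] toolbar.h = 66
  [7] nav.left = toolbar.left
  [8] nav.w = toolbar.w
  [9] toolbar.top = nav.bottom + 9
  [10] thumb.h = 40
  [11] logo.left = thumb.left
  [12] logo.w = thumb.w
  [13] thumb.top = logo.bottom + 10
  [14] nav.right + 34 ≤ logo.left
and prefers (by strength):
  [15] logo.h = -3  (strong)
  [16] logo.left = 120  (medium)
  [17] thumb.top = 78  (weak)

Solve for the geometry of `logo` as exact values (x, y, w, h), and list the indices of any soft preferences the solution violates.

1. logo.x = 155  [logo.left = nav.right + 34]
2. logo.y = 34  [nav.top = logo.top]
3. logo.w = 80  [logo.w = thumb.w]
4. logo.h = 46  [thumb.top = logo.bottom + 10]

logo = (x=155, y=34, w=80, h=46)
violated soft preferences: 15, 16, 17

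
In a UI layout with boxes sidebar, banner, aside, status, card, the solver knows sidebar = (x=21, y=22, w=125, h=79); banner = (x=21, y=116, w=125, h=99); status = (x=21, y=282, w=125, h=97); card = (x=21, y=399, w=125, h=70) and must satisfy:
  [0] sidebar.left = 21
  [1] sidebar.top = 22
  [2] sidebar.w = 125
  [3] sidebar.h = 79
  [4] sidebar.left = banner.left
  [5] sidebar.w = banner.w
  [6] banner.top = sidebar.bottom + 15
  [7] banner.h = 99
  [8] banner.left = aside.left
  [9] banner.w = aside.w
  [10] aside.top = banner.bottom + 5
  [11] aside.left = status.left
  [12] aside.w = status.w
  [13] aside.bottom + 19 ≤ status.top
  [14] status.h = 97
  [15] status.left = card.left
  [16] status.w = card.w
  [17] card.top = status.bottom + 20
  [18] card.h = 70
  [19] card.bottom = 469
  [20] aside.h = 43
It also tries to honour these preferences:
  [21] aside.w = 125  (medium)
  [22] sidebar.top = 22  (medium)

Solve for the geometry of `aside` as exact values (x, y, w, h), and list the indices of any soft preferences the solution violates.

aside = (x=21, y=220, w=125, h=43)
violated soft preferences: none

1. aside.x = 21  [banner.left = aside.left]
2. aside.w = 125  [banner.w = aside.w]
3. aside.y = 220  [aside.top = banner.bottom + 5]
4. aside.h = 43  [aside.h = 43]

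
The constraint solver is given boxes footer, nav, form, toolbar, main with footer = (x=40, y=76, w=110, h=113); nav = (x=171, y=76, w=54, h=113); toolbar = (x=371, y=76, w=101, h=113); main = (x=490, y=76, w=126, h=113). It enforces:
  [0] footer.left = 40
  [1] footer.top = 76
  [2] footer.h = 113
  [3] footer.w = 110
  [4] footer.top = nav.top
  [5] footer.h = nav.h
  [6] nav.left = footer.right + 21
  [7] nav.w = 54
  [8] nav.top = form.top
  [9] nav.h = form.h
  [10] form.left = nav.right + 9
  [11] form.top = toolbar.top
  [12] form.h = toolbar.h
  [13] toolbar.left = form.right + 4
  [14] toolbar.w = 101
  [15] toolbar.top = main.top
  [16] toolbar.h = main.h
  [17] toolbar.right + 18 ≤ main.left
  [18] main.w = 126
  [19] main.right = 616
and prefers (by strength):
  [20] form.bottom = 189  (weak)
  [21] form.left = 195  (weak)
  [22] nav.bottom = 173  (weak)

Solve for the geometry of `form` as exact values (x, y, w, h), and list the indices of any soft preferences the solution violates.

form = (x=234, y=76, w=133, h=113)
violated soft preferences: 21, 22

1. form.y = 76  [nav.top = form.top]
2. form.h = 113  [nav.h = form.h]
3. form.x = 234  [form.left = nav.right + 9]
4. form.w = 133  [toolbar.left = form.right + 4]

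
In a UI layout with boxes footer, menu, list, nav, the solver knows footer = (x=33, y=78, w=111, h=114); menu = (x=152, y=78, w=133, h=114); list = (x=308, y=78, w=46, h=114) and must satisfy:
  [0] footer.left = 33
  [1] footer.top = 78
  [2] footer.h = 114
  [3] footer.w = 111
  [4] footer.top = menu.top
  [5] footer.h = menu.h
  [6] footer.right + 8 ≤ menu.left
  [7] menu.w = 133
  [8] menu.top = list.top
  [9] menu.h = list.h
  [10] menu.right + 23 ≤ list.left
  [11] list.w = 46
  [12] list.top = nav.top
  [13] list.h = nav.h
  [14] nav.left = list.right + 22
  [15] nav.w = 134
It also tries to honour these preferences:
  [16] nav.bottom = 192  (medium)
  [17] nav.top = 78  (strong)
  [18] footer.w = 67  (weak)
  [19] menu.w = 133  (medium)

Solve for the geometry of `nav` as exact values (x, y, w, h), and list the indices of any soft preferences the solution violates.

1. nav.y = 78  [list.top = nav.top]
2. nav.h = 114  [list.h = nav.h]
3. nav.x = 376  [nav.left = list.right + 22]
4. nav.w = 134  [nav.w = 134]

nav = (x=376, y=78, w=134, h=114)
violated soft preferences: 18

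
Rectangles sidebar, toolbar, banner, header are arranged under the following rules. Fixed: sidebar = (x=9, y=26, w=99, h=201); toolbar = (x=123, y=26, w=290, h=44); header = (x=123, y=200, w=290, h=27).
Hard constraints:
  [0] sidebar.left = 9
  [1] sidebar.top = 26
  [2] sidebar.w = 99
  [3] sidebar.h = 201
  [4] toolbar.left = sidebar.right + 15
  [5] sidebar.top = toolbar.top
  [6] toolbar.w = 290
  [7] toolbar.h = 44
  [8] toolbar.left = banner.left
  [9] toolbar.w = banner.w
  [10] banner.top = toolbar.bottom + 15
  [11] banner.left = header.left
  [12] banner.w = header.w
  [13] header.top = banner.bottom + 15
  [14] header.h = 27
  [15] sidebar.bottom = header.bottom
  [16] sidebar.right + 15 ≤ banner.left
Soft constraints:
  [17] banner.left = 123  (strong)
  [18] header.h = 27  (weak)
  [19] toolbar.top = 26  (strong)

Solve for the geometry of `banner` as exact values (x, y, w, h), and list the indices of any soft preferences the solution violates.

1. banner.x = 123  [toolbar.left = banner.left]
2. banner.w = 290  [toolbar.w = banner.w]
3. banner.y = 85  [banner.top = toolbar.bottom + 15]
4. banner.h = 100  [header.top = banner.bottom + 15]

banner = (x=123, y=85, w=290, h=100)
violated soft preferences: none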